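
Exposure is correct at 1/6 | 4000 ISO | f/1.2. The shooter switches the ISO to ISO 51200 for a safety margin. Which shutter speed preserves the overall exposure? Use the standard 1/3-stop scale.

1/80s

ISO: 4000 → 5000 → 6400 → 8000 → 10000 → 12800 → 16000 → 20000 → 25600 → 32000 → 40000 → 51200 — 3 2/3 stops higher (brighter).
Need 3 2/3 stops darker from the shutter speed: 1/6 → 1/8 → 1/10 → 1/13 → 1/15 → 1/20 → 1/25 → 1/30 → 1/40 → 1/50 → 1/60 → 1/80.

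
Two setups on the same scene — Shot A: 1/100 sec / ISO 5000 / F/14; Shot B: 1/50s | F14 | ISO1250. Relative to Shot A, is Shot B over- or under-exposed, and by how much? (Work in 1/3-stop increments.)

Aperture: unchanged.
Shutter speed: 1/100 → 1/80 → 1/60 → 1/50 — 1 stop longer (brighter).
ISO: 5000 → 4000 → 3200 → 2500 → 2000 → 1600 → 1250 — 2 stops dropped (darker).
Net: +1 −2 = −1 stop.

1 stop darker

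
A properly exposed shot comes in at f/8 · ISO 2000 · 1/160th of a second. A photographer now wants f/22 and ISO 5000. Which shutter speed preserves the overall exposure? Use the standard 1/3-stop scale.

Aperture: f/8 → f/9 → f/10 → f/11 → f/13 → f/14 → f/16 → f/18 → f/20 → f/22 — 3 stops smaller aperture (darker).
ISO: 2000 → 2500 → 3200 → 4000 → 5000 — 1 1/3 stops higher (brighter).
Net change so far: 1 2/3 stops darker. Offset with the shutter speed: 1/160 → 1/125 → 1/100 → 1/80 → 1/60 → 1/50.

1/50s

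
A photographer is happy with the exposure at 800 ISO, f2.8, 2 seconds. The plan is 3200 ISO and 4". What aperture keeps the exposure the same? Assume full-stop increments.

ISO: 800 → 1600 → 3200 — 2 stops higher (brighter).
Shutter speed: 2 → 4 — 1 stop slower (brighter).
Net change so far: 3 stops brighter. Offset with the aperture: f/2.8 → f/4 → f/5.6 → f/8.

f/8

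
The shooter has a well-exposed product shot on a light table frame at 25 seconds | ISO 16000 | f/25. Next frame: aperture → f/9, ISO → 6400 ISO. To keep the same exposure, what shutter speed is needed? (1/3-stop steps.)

Aperture: f/25 → f/22 → f/20 → f/18 → f/16 → f/14 → f/13 → f/11 → f/10 → f/9 — 3 stops wider (brighter).
ISO: 16000 → 12800 → 10000 → 8000 → 6400 — 1 1/3 stops lower (darker).
Net change so far: 1 2/3 stops brighter. Offset with the shutter speed: 25 → 20 → 15 → 13 → 10 → 8.

8 s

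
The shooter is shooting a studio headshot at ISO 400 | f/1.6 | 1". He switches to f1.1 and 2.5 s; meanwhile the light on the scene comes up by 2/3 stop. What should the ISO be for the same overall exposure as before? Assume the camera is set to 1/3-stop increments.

ISO 50

Scene light: 2/3 stop brighter.
Aperture: f/1.6 → f/1.4 → f/1.2 → f/1.1 — 1 stop opened up (brighter).
Shutter speed: 1 → 1.3 → 1.6 → 2 → 2.5 — 1 1/3 stops longer (brighter).
Net so far: 3 stops brighter. ISO: 400 → 320 → 250 → 200 → 160 → 125 → 100 → 80 → 64 → 50.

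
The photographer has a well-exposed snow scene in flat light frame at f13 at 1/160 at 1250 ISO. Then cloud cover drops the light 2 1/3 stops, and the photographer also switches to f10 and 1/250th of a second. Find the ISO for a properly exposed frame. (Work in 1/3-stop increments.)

Scene light: 2 1/3 stops darker.
Aperture: f/13 → f/11 → f/10 — 2/3 stop larger aperture (brighter).
Shutter speed: 1/160 → 1/200 → 1/250 — 2/3 stop shorter (darker).
Net so far: 2 1/3 stops darker. ISO: 1250 → 1600 → 2000 → 2500 → 3200 → 4000 → 5000 → 6400.

ISO 6400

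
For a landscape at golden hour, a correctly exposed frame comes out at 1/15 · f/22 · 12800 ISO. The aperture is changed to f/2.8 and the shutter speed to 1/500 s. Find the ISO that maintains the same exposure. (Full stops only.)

Aperture: f/22 → f/16 → f/11 → f/8 → f/5.6 → f/4 → f/2.8 — 6 stops larger aperture (brighter).
Shutter speed: 1/15 → 1/30 → 1/60 → 1/125 → 1/250 → 1/500 — 5 stops shorter (darker).
Net change so far: 1 stop brighter. Offset with the ISO: 12800 → 6400.

ISO 6400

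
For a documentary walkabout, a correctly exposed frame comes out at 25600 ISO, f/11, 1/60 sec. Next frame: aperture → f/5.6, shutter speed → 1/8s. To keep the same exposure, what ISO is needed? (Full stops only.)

ISO 800

Aperture: f/11 → f/8 → f/5.6 — 2 stops wider (brighter).
Shutter speed: 1/60 → 1/30 → 1/15 → 1/8 — 3 stops slower (brighter).
Net change so far: 5 stops brighter. Offset with the ISO: 25600 → 12800 → 6400 → 3200 → 1600 → 800.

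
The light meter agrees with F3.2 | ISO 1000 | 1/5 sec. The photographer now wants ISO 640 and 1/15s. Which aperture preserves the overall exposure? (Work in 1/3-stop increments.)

ISO: 1000 → 800 → 640 — 2/3 stop lower (darker).
Shutter speed: 1/5 → 1/6 → 1/8 → 1/10 → 1/13 → 1/15 — 1 2/3 stops shorter (darker).
Net change so far: 2 1/3 stops darker. Offset with the aperture: f/3.2 → f/2.8 → f/2.5 → f/2.2 → f/2 → f/1.8 → f/1.6 → f/1.4.

f/1.4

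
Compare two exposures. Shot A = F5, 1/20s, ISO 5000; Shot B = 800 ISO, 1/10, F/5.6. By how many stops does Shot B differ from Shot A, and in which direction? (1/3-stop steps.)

2 stops darker

Aperture: f/5 → f/5.6 — 1/3 stop smaller aperture (darker).
Shutter speed: 1/20 → 1/15 → 1/13 → 1/10 — 1 stop longer (brighter).
ISO: 5000 → 4000 → 3200 → 2500 → 2000 → 1600 → 1250 → 1000 → 800 — 2 2/3 stops dropped (darker).
Net: −1/3 +1 −2 2/3 = −2 stops.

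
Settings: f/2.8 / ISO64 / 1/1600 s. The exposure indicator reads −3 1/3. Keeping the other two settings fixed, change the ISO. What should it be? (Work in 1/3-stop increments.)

ISO 640

Underexposed by 3 1/3 stops → need 3 1/3 stops brighter.
ISO: 64 → 80 → 100 → 125 → 160 → 200 → 250 → 320 → 400 → 500 → 640.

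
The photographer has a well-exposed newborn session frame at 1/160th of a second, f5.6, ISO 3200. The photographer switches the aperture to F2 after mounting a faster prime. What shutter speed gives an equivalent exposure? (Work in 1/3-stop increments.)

1/1250s

Aperture: f/5.6 → f/5 → f/4.5 → f/4 → f/3.5 → f/3.2 → f/2.8 → f/2.5 → f/2.2 → f/2 — 3 stops opened up (brighter).
Need 3 stops darker from the shutter speed: 1/160 → 1/200 → 1/250 → 1/320 → 1/400 → 1/500 → 1/640 → 1/800 → 1/1000 → 1/1250.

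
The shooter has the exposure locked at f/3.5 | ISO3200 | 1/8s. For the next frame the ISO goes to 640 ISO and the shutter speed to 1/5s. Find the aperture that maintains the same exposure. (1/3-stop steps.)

f/2

ISO: 3200 → 2500 → 2000 → 1600 → 1250 → 1000 → 800 → 640 — 2 1/3 stops dropped (darker).
Shutter speed: 1/8 → 1/6 → 1/5 — 2/3 stop longer (brighter).
Net change so far: 1 2/3 stops darker. Offset with the aperture: f/3.5 → f/3.2 → f/2.8 → f/2.5 → f/2.2 → f/2.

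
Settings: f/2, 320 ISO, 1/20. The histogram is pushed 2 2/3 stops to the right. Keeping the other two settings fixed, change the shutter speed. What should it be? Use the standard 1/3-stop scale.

Overexposed by 2 2/3 stops → need 2 2/3 stops darker.
Shutter speed: 1/20 → 1/25 → 1/30 → 1/40 → 1/50 → 1/60 → 1/80 → 1/100 → 1/125.

1/125s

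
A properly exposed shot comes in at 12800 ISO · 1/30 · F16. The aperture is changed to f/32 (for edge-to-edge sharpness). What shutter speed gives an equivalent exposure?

1/8s

Aperture: f/16 → f/22 → f/32 — 2 stops smaller aperture (darker).
Need 2 stops brighter from the shutter speed: 1/30 → 1/15 → 1/8.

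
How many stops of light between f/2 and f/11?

f/2 → f/2.8 → f/4 → f/5.6 → f/8 → f/11 — count the steps: 5 stops.

5 stops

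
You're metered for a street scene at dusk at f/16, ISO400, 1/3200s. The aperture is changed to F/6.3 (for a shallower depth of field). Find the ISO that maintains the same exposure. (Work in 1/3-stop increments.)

Aperture: f/16 → f/14 → f/13 → f/11 → f/10 → f/9 → f/8 → f/7.1 → f/6.3 — 2 2/3 stops larger aperture (brighter).
Need 2 2/3 stops darker from the ISO: 400 → 320 → 250 → 200 → 160 → 125 → 100 → 80 → 64.

ISO 64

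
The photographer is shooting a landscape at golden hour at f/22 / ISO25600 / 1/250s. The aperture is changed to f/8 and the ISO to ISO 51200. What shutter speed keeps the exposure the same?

1/4000s

Aperture: f/22 → f/16 → f/11 → f/8 — 3 stops wider (brighter).
ISO: 25600 → 51200 — 1 stop raised (brighter).
Net change so far: 4 stops brighter. Offset with the shutter speed: 1/250 → 1/500 → 1/1000 → 1/2000 → 1/4000.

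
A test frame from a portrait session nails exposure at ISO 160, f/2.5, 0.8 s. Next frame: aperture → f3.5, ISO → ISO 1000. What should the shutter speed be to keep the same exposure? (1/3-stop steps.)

1/4s

Aperture: f/2.5 → f/2.8 → f/3.2 → f/3.5 — 1 stop stopped down (darker).
ISO: 160 → 200 → 250 → 320 → 400 → 500 → 640 → 800 → 1000 — 2 2/3 stops raised (brighter).
Net change so far: 1 2/3 stops brighter. Offset with the shutter speed: 0.8 → 0.6 → 0.5 → 0.4 → 0.3 → 1/4.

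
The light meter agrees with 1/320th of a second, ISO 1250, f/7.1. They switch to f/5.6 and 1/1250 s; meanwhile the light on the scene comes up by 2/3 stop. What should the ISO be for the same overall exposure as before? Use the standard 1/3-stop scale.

Scene light: 2/3 stop brighter.
Aperture: f/7.1 → f/6.3 → f/5.6 — 2/3 stop opened up (brighter).
Shutter speed: 1/320 → 1/400 → 1/500 → 1/640 → 1/800 → 1/1000 → 1/1250 — 2 stops shorter (darker).
Net so far: 2/3 stop darker. ISO: 1250 → 1600 → 2000.

ISO 2000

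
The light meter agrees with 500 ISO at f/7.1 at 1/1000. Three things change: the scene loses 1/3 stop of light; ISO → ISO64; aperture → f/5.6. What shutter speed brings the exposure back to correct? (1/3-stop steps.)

1/160s

Scene light: 1/3 stop darker.
ISO: 500 → 400 → 320 → 250 → 200 → 160 → 125 → 100 → 80 → 64 — 3 stops lower (darker).
Aperture: f/7.1 → f/6.3 → f/5.6 — 2/3 stop opened up (brighter).
Net so far: 2 2/3 stops darker. Shutter speed: 1/1000 → 1/800 → 1/640 → 1/500 → 1/400 → 1/320 → 1/250 → 1/200 → 1/160.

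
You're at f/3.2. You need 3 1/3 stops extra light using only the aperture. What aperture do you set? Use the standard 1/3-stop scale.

f/1.0

Aperture: f/3.2 → f/2.8 → f/2.5 → f/2.2 → f/2 → f/1.8 → f/1.6 → f/1.4 → f/1.2 → f/1.1 → f/1.0 — 3 1/3 stops larger aperture (brighter).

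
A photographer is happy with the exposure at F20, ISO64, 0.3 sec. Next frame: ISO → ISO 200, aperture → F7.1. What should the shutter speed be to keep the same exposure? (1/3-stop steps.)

1/80s

ISO: 64 → 80 → 100 → 125 → 160 → 200 — 1 2/3 stops higher (brighter).
Aperture: f/20 → f/18 → f/16 → f/14 → f/13 → f/11 → f/10 → f/9 → f/8 → f/7.1 — 3 stops larger aperture (brighter).
Net change so far: 4 2/3 stops brighter. Offset with the shutter speed: 0.3 → 1/4 → 1/5 → 1/6 → 1/8 → 1/10 → 1/13 → 1/15 → 1/20 → 1/25 → 1/30 → 1/40 → 1/50 → 1/60 → 1/80.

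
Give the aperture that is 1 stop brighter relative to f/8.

f/5.6

Aperture: f/8 → f/5.6 — 1 stop larger aperture (brighter).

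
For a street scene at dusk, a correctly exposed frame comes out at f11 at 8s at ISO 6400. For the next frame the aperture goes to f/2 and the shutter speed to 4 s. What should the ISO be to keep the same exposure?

Aperture: f/11 → f/8 → f/5.6 → f/4 → f/2.8 → f/2 — 5 stops opened up (brighter).
Shutter speed: 8 → 4 — 1 stop shorter (darker).
Net change so far: 4 stops brighter. Offset with the ISO: 6400 → 3200 → 1600 → 800 → 400.

ISO 400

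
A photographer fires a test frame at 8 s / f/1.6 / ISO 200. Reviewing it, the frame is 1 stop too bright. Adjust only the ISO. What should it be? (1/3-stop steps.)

Overexposed by 1 stop → need 1 stop darker.
ISO: 200 → 160 → 125 → 100.

ISO 100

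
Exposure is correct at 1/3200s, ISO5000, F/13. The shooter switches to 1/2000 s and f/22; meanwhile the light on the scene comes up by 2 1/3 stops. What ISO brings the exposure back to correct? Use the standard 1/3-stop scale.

Scene light: 2 1/3 stops brighter.
Shutter speed: 1/3200 → 1/2500 → 1/2000 — 2/3 stop slower (brighter).
Aperture: f/13 → f/14 → f/16 → f/18 → f/20 → f/22 — 1 2/3 stops smaller aperture (darker).
Net so far: 1 1/3 stops brighter. ISO: 5000 → 4000 → 3200 → 2500 → 2000.

ISO 2000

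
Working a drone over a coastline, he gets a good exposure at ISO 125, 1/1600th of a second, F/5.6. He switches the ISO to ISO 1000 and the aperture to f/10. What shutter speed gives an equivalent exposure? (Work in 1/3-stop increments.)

ISO: 125 → 160 → 200 → 250 → 320 → 400 → 500 → 640 → 800 → 1000 — 3 stops higher (brighter).
Aperture: f/5.6 → f/6.3 → f/7.1 → f/8 → f/9 → f/10 — 1 2/3 stops narrower (darker).
Net change so far: 1 1/3 stops brighter. Offset with the shutter speed: 1/1600 → 1/2000 → 1/2500 → 1/3200 → 1/4000.

1/4000s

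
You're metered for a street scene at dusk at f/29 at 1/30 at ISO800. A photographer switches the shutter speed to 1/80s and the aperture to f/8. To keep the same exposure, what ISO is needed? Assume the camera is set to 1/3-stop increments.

Shutter speed: 1/30 → 1/40 → 1/50 → 1/60 → 1/80 — 1 1/3 stops faster (darker).
Aperture: f/29 → f/25 → f/22 → f/20 → f/18 → f/16 → f/14 → f/13 → f/11 → f/10 → f/9 → f/8 — 3 2/3 stops larger aperture (brighter).
Net change so far: 2 1/3 stops brighter. Offset with the ISO: 800 → 640 → 500 → 400 → 320 → 250 → 200 → 160.

ISO 160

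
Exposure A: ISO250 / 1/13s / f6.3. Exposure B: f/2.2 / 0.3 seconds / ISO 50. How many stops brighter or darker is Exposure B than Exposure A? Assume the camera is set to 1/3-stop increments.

Aperture: f/6.3 → f/5.6 → f/5 → f/4.5 → f/4 → f/3.5 → f/3.2 → f/2.8 → f/2.5 → f/2.2 — 3 stops wider (brighter).
Shutter speed: 1/13 → 1/10 → 1/8 → 1/6 → 1/5 → 1/4 → 0.3 — 2 stops longer (brighter).
ISO: 250 → 200 → 160 → 125 → 100 → 80 → 64 → 50 — 2 1/3 stops lower (darker).
Net: +3 +2 −2 1/3 = +2 2/3 stops.

2 2/3 stops brighter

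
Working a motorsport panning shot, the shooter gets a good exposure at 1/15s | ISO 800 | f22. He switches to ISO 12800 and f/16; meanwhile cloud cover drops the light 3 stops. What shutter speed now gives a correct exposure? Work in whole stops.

1/60s

Scene light: 3 stops darker.
ISO: 800 → 1600 → 3200 → 6400 → 12800 — 4 stops raised (brighter).
Aperture: f/22 → f/16 — 1 stop wider (brighter).
Net so far: 2 stops brighter. Shutter speed: 1/15 → 1/30 → 1/60.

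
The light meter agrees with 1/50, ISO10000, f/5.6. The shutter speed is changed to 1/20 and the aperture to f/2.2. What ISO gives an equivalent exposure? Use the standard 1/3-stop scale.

Shutter speed: 1/50 → 1/40 → 1/30 → 1/25 → 1/20 — 1 1/3 stops longer (brighter).
Aperture: f/5.6 → f/5 → f/4.5 → f/4 → f/3.5 → f/3.2 → f/2.8 → f/2.5 → f/2.2 — 2 2/3 stops larger aperture (brighter).
Net change so far: 4 stops brighter. Offset with the ISO: 10000 → 8000 → 6400 → 5000 → 4000 → 3200 → 2500 → 2000 → 1600 → 1250 → 1000 → 800 → 640.

ISO 640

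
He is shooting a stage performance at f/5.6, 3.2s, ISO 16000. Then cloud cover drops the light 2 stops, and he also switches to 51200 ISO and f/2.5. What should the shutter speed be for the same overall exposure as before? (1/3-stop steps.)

0.8 s

Scene light: 2 stops darker.
ISO: 16000 → 20000 → 25600 → 32000 → 40000 → 51200 — 1 2/3 stops higher (brighter).
Aperture: f/5.6 → f/5 → f/4.5 → f/4 → f/3.5 → f/3.2 → f/2.8 → f/2.5 — 2 1/3 stops larger aperture (brighter).
Net so far: 2 stops brighter. Shutter speed: 3.2 → 2.5 → 2 → 1.6 → 1.3 → 1 → 0.8.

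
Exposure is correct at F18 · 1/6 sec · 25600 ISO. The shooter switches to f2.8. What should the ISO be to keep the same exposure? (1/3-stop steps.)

Aperture: f/18 → f/16 → f/14 → f/13 → f/11 → f/10 → f/9 → f/8 → f/7.1 → f/6.3 → f/5.6 → f/5 → f/4.5 → f/4 → f/3.5 → f/3.2 → f/2.8 — 5 1/3 stops larger aperture (brighter).
Need 5 1/3 stops darker from the ISO: 25600 → 20000 → 16000 → 12800 → 10000 → 8000 → 6400 → 5000 → 4000 → 3200 → 2500 → 2000 → 1600 → 1250 → 1000 → 800 → 640.

ISO 640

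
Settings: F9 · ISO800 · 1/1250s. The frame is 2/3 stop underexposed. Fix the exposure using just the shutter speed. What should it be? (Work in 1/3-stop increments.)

1/800s

Underexposed by 2/3 stop → need 2/3 stop brighter.
Shutter speed: 1/1250 → 1/1000 → 1/800.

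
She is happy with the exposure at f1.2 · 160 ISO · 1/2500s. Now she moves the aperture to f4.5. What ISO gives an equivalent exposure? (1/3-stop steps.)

Aperture: f/1.2 → f/1.4 → f/1.6 → f/1.8 → f/2 → f/2.2 → f/2.5 → f/2.8 → f/3.2 → f/3.5 → f/4 → f/4.5 — 3 2/3 stops stopped down (darker).
Need 3 2/3 stops brighter from the ISO: 160 → 200 → 250 → 320 → 400 → 500 → 640 → 800 → 1000 → 1250 → 1600 → 2000.

ISO 2000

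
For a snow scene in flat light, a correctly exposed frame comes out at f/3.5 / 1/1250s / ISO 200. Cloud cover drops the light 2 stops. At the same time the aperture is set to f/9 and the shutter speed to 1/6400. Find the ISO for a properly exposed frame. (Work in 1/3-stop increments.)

ISO 25600

Scene light: 2 stops darker.
Aperture: f/3.5 → f/4 → f/4.5 → f/5 → f/5.6 → f/6.3 → f/7.1 → f/8 → f/9 — 2 2/3 stops narrower (darker).
Shutter speed: 1/1250 → 1/1600 → 1/2000 → 1/2500 → 1/3200 → 1/4000 → 1/5000 → 1/6400 — 2 1/3 stops shorter (darker).
Net so far: 7 stops darker. ISO: 200 → 250 → 320 → 400 → 500 → 640 → 800 → 1000 → 1250 → 1600 → 2000 → 2500 → 3200 → 4000 → 5000 → 6400 → 8000 → 10000 → 12800 → 16000 → 20000 → 25600.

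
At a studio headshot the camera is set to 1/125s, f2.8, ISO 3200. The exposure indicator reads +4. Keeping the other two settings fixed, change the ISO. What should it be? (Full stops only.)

Overexposed by 4 stops → need 4 stops darker.
ISO: 3200 → 1600 → 800 → 400 → 200.

ISO 200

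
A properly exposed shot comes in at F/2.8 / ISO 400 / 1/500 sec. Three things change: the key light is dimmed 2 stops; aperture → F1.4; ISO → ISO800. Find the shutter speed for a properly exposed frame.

1/1000s

Scene light: 2 stops darker.
Aperture: f/2.8 → f/2 → f/1.4 — 2 stops larger aperture (brighter).
ISO: 400 → 800 — 1 stop raised (brighter).
Net so far: 1 stop brighter. Shutter speed: 1/500 → 1/1000.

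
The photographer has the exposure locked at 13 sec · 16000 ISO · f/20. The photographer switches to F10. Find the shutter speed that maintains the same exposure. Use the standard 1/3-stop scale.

3.2 s

Aperture: f/20 → f/18 → f/16 → f/14 → f/13 → f/11 → f/10 — 2 stops wider (brighter).
Need 2 stops darker from the shutter speed: 13 → 10 → 8 → 6 → 5 → 4 → 3.2.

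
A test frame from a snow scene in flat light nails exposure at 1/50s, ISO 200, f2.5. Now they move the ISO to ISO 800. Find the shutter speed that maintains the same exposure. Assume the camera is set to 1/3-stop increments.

ISO: 200 → 250 → 320 → 400 → 500 → 640 → 800 — 2 stops higher (brighter).
Need 2 stops darker from the shutter speed: 1/50 → 1/60 → 1/80 → 1/100 → 1/125 → 1/160 → 1/200.

1/200s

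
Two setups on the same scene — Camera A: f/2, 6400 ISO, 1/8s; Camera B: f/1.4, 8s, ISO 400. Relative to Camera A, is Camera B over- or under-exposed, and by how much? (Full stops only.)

3 stops brighter

Aperture: f/2 → f/1.4 — 1 stop opened up (brighter).
Shutter speed: 1/8 → 1/4 → 1/2 → 1 → 2 → 4 → 8 — 6 stops slower (brighter).
ISO: 6400 → 3200 → 1600 → 800 → 400 — 4 stops lower (darker).
Net: +1 +6 −4 = +3 stops.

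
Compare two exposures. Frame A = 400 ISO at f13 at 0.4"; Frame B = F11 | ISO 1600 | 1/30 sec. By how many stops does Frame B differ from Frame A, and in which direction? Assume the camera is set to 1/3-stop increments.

Aperture: f/13 → f/11 — 1/3 stop opened up (brighter).
Shutter speed: 0.4 → 0.3 → 1/4 → 1/5 → 1/6 → 1/8 → 1/10 → 1/13 → 1/15 → 1/20 → 1/25 → 1/30 — 3 2/3 stops shorter (darker).
ISO: 400 → 500 → 640 → 800 → 1000 → 1250 → 1600 — 2 stops higher (brighter).
Net: +1/3 −3 2/3 +2 = −1 1/3 stops.

1 1/3 stops darker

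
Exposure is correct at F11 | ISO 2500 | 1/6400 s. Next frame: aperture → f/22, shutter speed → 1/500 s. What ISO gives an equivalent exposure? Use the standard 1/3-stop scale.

Aperture: f/11 → f/13 → f/14 → f/16 → f/18 → f/20 → f/22 — 2 stops smaller aperture (darker).
Shutter speed: 1/6400 → 1/5000 → 1/4000 → 1/3200 → 1/2500 → 1/2000 → 1/1600 → 1/1250 → 1/1000 → 1/800 → 1/640 → 1/500 — 3 2/3 stops longer (brighter).
Net change so far: 1 2/3 stops brighter. Offset with the ISO: 2500 → 2000 → 1600 → 1250 → 1000 → 800.

ISO 800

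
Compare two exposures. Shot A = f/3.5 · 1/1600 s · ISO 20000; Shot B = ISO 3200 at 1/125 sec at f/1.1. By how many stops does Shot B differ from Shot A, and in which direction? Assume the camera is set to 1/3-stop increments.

Aperture: f/3.5 → f/3.2 → f/2.8 → f/2.5 → f/2.2 → f/2 → f/1.8 → f/1.6 → f/1.4 → f/1.2 → f/1.1 — 3 1/3 stops opened up (brighter).
Shutter speed: 1/1600 → 1/1250 → 1/1000 → 1/800 → 1/640 → 1/500 → 1/400 → 1/320 → 1/250 → 1/200 → 1/160 → 1/125 — 3 2/3 stops longer (brighter).
ISO: 20000 → 16000 → 12800 → 10000 → 8000 → 6400 → 5000 → 4000 → 3200 — 2 2/3 stops lower (darker).
Net: +3 1/3 +3 2/3 −2 2/3 = +4 1/3 stops.

4 1/3 stops brighter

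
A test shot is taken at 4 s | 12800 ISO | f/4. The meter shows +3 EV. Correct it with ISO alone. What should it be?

ISO 1600

Overexposed by 3 stops → need 3 stops darker.
ISO: 12800 → 6400 → 3200 → 1600.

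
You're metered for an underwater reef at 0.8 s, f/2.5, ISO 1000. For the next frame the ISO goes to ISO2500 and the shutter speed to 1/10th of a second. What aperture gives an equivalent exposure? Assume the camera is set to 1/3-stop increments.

ISO: 1000 → 1250 → 1600 → 2000 → 2500 — 1 1/3 stops raised (brighter).
Shutter speed: 0.8 → 0.6 → 0.5 → 0.4 → 0.3 → 1/4 → 1/5 → 1/6 → 1/8 → 1/10 — 3 stops faster (darker).
Net change so far: 1 2/3 stops darker. Offset with the aperture: f/2.5 → f/2.2 → f/2 → f/1.8 → f/1.6 → f/1.4.

f/1.4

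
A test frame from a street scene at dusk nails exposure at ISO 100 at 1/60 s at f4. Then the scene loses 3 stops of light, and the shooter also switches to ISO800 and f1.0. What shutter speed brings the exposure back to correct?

Scene light: 3 stops darker.
ISO: 100 → 200 → 400 → 800 — 3 stops raised (brighter).
Aperture: f/4 → f/2.8 → f/2 → f/1.4 → f/1.0 — 4 stops larger aperture (brighter).
Net so far: 4 stops brighter. Shutter speed: 1/60 → 1/125 → 1/250 → 1/500 → 1/1000.

1/1000s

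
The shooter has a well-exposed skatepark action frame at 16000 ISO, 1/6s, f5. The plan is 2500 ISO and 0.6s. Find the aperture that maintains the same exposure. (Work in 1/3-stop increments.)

ISO: 16000 → 12800 → 10000 → 8000 → 6400 → 5000 → 4000 → 3200 → 2500 — 2 2/3 stops dropped (darker).
Shutter speed: 1/6 → 1/5 → 1/4 → 0.3 → 0.4 → 0.5 → 0.6 — 2 stops longer (brighter).
Net change so far: 2/3 stop darker. Offset with the aperture: f/5 → f/4.5 → f/4.

f/4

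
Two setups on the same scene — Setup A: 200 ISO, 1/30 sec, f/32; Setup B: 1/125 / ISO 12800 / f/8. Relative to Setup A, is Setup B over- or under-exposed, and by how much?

Aperture: f/32 → f/22 → f/16 → f/11 → f/8 — 4 stops wider (brighter).
Shutter speed: 1/30 → 1/60 → 1/125 — 2 stops faster (darker).
ISO: 200 → 400 → 800 → 1600 → 3200 → 6400 → 12800 — 6 stops higher (brighter).
Net: +4 −2 +6 = +8 stops.

8 stops brighter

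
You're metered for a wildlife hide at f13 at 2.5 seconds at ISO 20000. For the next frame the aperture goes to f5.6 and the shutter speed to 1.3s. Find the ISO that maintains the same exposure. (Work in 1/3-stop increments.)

Aperture: f/13 → f/11 → f/10 → f/9 → f/8 → f/7.1 → f/6.3 → f/5.6 — 2 1/3 stops wider (brighter).
Shutter speed: 2.5 → 2 → 1.6 → 1.3 — 1 stop faster (darker).
Net change so far: 1 1/3 stops brighter. Offset with the ISO: 20000 → 16000 → 12800 → 10000 → 8000.

ISO 8000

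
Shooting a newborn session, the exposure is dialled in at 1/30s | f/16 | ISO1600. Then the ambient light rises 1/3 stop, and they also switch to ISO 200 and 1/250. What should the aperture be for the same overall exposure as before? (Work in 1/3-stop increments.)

Scene light: 1/3 stop brighter.
ISO: 1600 → 1250 → 1000 → 800 → 640 → 500 → 400 → 320 → 250 → 200 — 3 stops lower (darker).
Shutter speed: 1/30 → 1/40 → 1/50 → 1/60 → 1/80 → 1/100 → 1/125 → 1/160 → 1/200 → 1/250 — 3 stops faster (darker).
Net so far: 5 2/3 stops darker. Aperture: f/16 → f/14 → f/13 → f/11 → f/10 → f/9 → f/8 → f/7.1 → f/6.3 → f/5.6 → f/5 → f/4.5 → f/4 → f/3.5 → f/3.2 → f/2.8 → f/2.5 → f/2.2.

f/2.2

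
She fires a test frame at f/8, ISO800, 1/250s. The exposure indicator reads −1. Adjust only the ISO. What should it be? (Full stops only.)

Underexposed by 1 stop → need 1 stop brighter.
ISO: 800 → 1600.

ISO 1600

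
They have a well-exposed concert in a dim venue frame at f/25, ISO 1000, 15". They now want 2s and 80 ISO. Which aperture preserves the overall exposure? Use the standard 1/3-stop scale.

f/2.5

Shutter speed: 15 → 13 → 10 → 8 → 6 → 5 → 4 → 3.2 → 2.5 → 2 — 3 stops shorter (darker).
ISO: 1000 → 800 → 640 → 500 → 400 → 320 → 250 → 200 → 160 → 125 → 100 → 80 — 3 2/3 stops dropped (darker).
Net change so far: 6 2/3 stops darker. Offset with the aperture: f/25 → f/22 → f/20 → f/18 → f/16 → f/14 → f/13 → f/11 → f/10 → f/9 → f/8 → f/7.1 → f/6.3 → f/5.6 → f/5 → f/4.5 → f/4 → f/3.5 → f/3.2 → f/2.8 → f/2.5.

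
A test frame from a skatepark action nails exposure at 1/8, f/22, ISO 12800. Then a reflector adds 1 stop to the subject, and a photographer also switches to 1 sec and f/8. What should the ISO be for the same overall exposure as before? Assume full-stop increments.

ISO 100

Scene light: 1 stop brighter.
Shutter speed: 1/8 → 1/4 → 1/2 → 1 — 3 stops longer (brighter).
Aperture: f/22 → f/16 → f/11 → f/8 — 3 stops wider (brighter).
Net so far: 7 stops brighter. ISO: 12800 → 6400 → 3200 → 1600 → 800 → 400 → 200 → 100.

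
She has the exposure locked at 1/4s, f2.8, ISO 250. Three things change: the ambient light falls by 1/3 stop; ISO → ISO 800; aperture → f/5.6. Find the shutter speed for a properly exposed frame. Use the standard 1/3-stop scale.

Scene light: 1/3 stop darker.
ISO: 250 → 320 → 400 → 500 → 640 → 800 — 1 2/3 stops raised (brighter).
Aperture: f/2.8 → f/3.2 → f/3.5 → f/4 → f/4.5 → f/5 → f/5.6 — 2 stops narrower (darker).
Net so far: 2/3 stop darker. Shutter speed: 1/4 → 0.3 → 0.4.

0.4 s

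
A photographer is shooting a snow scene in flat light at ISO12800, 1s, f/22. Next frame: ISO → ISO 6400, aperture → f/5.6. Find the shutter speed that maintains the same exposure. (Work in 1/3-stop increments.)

1/8s

ISO: 12800 → 10000 → 8000 → 6400 — 1 stop lower (darker).
Aperture: f/22 → f/20 → f/18 → f/16 → f/14 → f/13 → f/11 → f/10 → f/9 → f/8 → f/7.1 → f/6.3 → f/5.6 — 4 stops wider (brighter).
Net change so far: 3 stops brighter. Offset with the shutter speed: 1 → 0.8 → 0.6 → 0.5 → 0.4 → 0.3 → 1/4 → 1/5 → 1/6 → 1/8.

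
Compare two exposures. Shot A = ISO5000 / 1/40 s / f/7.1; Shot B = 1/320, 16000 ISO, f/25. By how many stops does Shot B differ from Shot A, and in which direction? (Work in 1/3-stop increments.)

5 stops darker

Aperture: f/7.1 → f/8 → f/9 → f/10 → f/11 → f/13 → f/14 → f/16 → f/18 → f/20 → f/22 → f/25 — 3 2/3 stops stopped down (darker).
Shutter speed: 1/40 → 1/50 → 1/60 → 1/80 → 1/100 → 1/125 → 1/160 → 1/200 → 1/250 → 1/320 — 3 stops shorter (darker).
ISO: 5000 → 6400 → 8000 → 10000 → 12800 → 16000 — 1 2/3 stops raised (brighter).
Net: −3 2/3 −3 +1 2/3 = −5 stops.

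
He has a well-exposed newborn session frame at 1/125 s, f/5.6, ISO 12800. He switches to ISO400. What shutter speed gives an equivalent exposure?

ISO: 12800 → 6400 → 3200 → 1600 → 800 → 400 — 5 stops lower (darker).
Need 5 stops brighter from the shutter speed: 1/125 → 1/60 → 1/30 → 1/15 → 1/8 → 1/4.

1/4s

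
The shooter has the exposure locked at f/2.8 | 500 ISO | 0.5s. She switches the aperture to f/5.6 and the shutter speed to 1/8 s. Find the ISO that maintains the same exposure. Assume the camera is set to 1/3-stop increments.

Aperture: f/2.8 → f/3.2 → f/3.5 → f/4 → f/4.5 → f/5 → f/5.6 — 2 stops stopped down (darker).
Shutter speed: 0.5 → 0.4 → 0.3 → 1/4 → 1/5 → 1/6 → 1/8 — 2 stops shorter (darker).
Net change so far: 4 stops darker. Offset with the ISO: 500 → 640 → 800 → 1000 → 1250 → 1600 → 2000 → 2500 → 3200 → 4000 → 5000 → 6400 → 8000.

ISO 8000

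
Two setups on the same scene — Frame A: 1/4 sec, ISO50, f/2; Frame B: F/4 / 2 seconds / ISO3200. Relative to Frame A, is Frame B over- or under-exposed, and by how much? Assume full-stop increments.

7 stops brighter

Aperture: f/2 → f/2.8 → f/4 — 2 stops smaller aperture (darker).
Shutter speed: 1/4 → 1/2 → 1 → 2 — 3 stops longer (brighter).
ISO: 50 → 100 → 200 → 400 → 800 → 1600 → 3200 — 6 stops higher (brighter).
Net: −2 +3 +6 = +7 stops.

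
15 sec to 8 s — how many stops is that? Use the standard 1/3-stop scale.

15 → 13 → 10 → 8 — count the steps: 3 third-stops = 1 stop.

1 stop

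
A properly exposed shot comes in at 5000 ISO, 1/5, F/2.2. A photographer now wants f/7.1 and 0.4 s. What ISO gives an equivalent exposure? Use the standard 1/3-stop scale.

ISO 25600

Aperture: f/2.2 → f/2.5 → f/2.8 → f/3.2 → f/3.5 → f/4 → f/4.5 → f/5 → f/5.6 → f/6.3 → f/7.1 — 3 1/3 stops narrower (darker).
Shutter speed: 1/5 → 1/4 → 0.3 → 0.4 — 1 stop longer (brighter).
Net change so far: 2 1/3 stops darker. Offset with the ISO: 5000 → 6400 → 8000 → 10000 → 12800 → 16000 → 20000 → 25600.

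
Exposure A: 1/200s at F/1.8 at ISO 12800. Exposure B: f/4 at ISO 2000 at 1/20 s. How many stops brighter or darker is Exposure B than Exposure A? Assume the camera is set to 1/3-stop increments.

1 2/3 stops darker

Aperture: f/1.8 → f/2 → f/2.2 → f/2.5 → f/2.8 → f/3.2 → f/3.5 → f/4 — 2 1/3 stops narrower (darker).
Shutter speed: 1/200 → 1/160 → 1/125 → 1/100 → 1/80 → 1/60 → 1/50 → 1/40 → 1/30 → 1/25 → 1/20 — 3 1/3 stops slower (brighter).
ISO: 12800 → 10000 → 8000 → 6400 → 5000 → 4000 → 3200 → 2500 → 2000 — 2 2/3 stops lower (darker).
Net: −2 1/3 +3 1/3 −2 2/3 = −1 2/3 stops.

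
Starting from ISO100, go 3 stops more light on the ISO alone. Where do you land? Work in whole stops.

ISO: 100 → 200 → 400 → 800 — 3 stops higher (brighter).

ISO 800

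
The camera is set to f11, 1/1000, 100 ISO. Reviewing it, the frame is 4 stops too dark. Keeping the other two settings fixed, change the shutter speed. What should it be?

1/60s

Underexposed by 4 stops → need 4 stops brighter.
Shutter speed: 1/1000 → 1/500 → 1/250 → 1/125 → 1/60.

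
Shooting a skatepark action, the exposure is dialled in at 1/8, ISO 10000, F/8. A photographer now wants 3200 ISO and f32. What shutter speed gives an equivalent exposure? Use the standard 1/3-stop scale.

ISO: 10000 → 8000 → 6400 → 5000 → 4000 → 3200 — 1 2/3 stops dropped (darker).
Aperture: f/8 → f/9 → f/10 → f/11 → f/13 → f/14 → f/16 → f/18 → f/20 → f/22 → f/25 → f/29 → f/32 — 4 stops smaller aperture (darker).
Net change so far: 5 2/3 stops darker. Offset with the shutter speed: 1/8 → 1/6 → 1/5 → 1/4 → 0.3 → 0.4 → 0.5 → 0.6 → 0.8 → 1 → 1.3 → 1.6 → 2 → 2.5 → 3.2 → 4 → 5 → 6.

6 s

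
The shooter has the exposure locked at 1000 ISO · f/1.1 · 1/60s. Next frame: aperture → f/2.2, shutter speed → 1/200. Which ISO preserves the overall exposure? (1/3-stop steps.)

Aperture: f/1.1 → f/1.2 → f/1.4 → f/1.6 → f/1.8 → f/2 → f/2.2 — 2 stops smaller aperture (darker).
Shutter speed: 1/60 → 1/80 → 1/100 → 1/125 → 1/160 → 1/200 — 1 2/3 stops faster (darker).
Net change so far: 3 2/3 stops darker. Offset with the ISO: 1000 → 1250 → 1600 → 2000 → 2500 → 3200 → 4000 → 5000 → 6400 → 8000 → 10000 → 12800.

ISO 12800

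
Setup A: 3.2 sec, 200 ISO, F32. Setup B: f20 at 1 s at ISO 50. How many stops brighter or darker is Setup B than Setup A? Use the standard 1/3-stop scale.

2 1/3 stops darker

Aperture: f/32 → f/29 → f/25 → f/22 → f/20 — 1 1/3 stops opened up (brighter).
Shutter speed: 3.2 → 2.5 → 2 → 1.6 → 1.3 → 1 — 1 2/3 stops shorter (darker).
ISO: 200 → 160 → 125 → 100 → 80 → 64 → 50 — 2 stops lower (darker).
Net: +1 1/3 −1 2/3 −2 = −2 1/3 stops.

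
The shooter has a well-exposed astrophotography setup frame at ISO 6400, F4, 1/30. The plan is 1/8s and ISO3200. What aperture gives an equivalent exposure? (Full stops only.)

Shutter speed: 1/30 → 1/15 → 1/8 — 2 stops longer (brighter).
ISO: 6400 → 3200 — 1 stop dropped (darker).
Net change so far: 1 stop brighter. Offset with the aperture: f/4 → f/5.6.

f/5.6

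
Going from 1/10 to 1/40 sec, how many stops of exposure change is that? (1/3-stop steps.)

1/10 → 1/13 → 1/15 → 1/20 → 1/25 → 1/30 → 1/40 — count the steps: 6 third-stops = 2 stops.

2 stops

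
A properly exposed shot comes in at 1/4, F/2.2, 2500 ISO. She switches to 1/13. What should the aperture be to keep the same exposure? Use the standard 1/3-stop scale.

Shutter speed: 1/4 → 1/5 → 1/6 → 1/8 → 1/10 → 1/13 — 1 2/3 stops faster (darker).
Need 1 2/3 stops brighter from the aperture: f/2.2 → f/2 → f/1.8 → f/1.6 → f/1.4 → f/1.2.

f/1.2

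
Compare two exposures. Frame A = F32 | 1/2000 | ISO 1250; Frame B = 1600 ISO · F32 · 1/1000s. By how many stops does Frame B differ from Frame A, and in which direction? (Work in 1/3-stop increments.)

Aperture: unchanged.
Shutter speed: 1/2000 → 1/1600 → 1/1250 → 1/1000 — 1 stop slower (brighter).
ISO: 1250 → 1600 — 1/3 stop raised (brighter).
Net: +1 +1/3 = +1 1/3 stops.

1 1/3 stops brighter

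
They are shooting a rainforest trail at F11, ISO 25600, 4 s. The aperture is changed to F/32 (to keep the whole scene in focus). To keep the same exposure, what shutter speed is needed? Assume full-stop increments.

30 s

Aperture: f/11 → f/16 → f/22 → f/32 — 3 stops stopped down (darker).
Need 3 stops brighter from the shutter speed: 4 → 8 → 15 → 30.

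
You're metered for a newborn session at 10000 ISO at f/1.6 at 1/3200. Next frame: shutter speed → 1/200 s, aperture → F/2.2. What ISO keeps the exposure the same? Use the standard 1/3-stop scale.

ISO 1250

Shutter speed: 1/3200 → 1/2500 → 1/2000 → 1/1600 → 1/1250 → 1/1000 → 1/800 → 1/640 → 1/500 → 1/400 → 1/320 → 1/250 → 1/200 — 4 stops slower (brighter).
Aperture: f/1.6 → f/1.8 → f/2 → f/2.2 — 1 stop stopped down (darker).
Net change so far: 3 stops brighter. Offset with the ISO: 10000 → 8000 → 6400 → 5000 → 4000 → 3200 → 2500 → 2000 → 1600 → 1250.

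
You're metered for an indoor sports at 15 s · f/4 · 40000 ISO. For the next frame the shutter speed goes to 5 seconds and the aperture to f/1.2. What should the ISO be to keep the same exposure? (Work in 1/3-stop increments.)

ISO 12800

Shutter speed: 15 → 13 → 10 → 8 → 6 → 5 — 1 2/3 stops faster (darker).
Aperture: f/4 → f/3.5 → f/3.2 → f/2.8 → f/2.5 → f/2.2 → f/2 → f/1.8 → f/1.6 → f/1.4 → f/1.2 — 3 1/3 stops opened up (brighter).
Net change so far: 1 2/3 stops brighter. Offset with the ISO: 40000 → 32000 → 25600 → 20000 → 16000 → 12800.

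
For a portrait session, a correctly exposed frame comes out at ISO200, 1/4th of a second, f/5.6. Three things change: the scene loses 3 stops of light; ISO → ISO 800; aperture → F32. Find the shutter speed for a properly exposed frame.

15 s

Scene light: 3 stops darker.
ISO: 200 → 400 → 800 — 2 stops raised (brighter).
Aperture: f/5.6 → f/8 → f/11 → f/16 → f/22 → f/32 — 5 stops narrower (darker).
Net so far: 6 stops darker. Shutter speed: 1/4 → 1/2 → 1 → 2 → 4 → 8 → 15.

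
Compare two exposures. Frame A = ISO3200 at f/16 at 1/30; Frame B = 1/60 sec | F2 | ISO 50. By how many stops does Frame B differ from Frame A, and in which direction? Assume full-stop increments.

1 stop darker

Aperture: f/16 → f/11 → f/8 → f/5.6 → f/4 → f/2.8 → f/2 — 6 stops wider (brighter).
Shutter speed: 1/30 → 1/60 — 1 stop faster (darker).
ISO: 3200 → 1600 → 800 → 400 → 200 → 100 → 50 — 6 stops dropped (darker).
Net: +6 −1 −6 = −1 stop.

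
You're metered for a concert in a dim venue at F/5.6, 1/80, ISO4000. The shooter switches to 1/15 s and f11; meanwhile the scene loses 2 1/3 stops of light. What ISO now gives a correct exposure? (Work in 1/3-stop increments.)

ISO 16000

Scene light: 2 1/3 stops darker.
Shutter speed: 1/80 → 1/60 → 1/50 → 1/40 → 1/30 → 1/25 → 1/20 → 1/15 — 2 1/3 stops slower (brighter).
Aperture: f/5.6 → f/6.3 → f/7.1 → f/8 → f/9 → f/10 → f/11 — 2 stops smaller aperture (darker).
Net so far: 2 stops darker. ISO: 4000 → 5000 → 6400 → 8000 → 10000 → 12800 → 16000.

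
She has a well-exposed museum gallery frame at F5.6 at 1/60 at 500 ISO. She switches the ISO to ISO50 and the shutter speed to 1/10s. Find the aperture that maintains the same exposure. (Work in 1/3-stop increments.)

f/4.5

ISO: 500 → 400 → 320 → 250 → 200 → 160 → 125 → 100 → 80 → 64 → 50 — 3 1/3 stops lower (darker).
Shutter speed: 1/60 → 1/50 → 1/40 → 1/30 → 1/25 → 1/20 → 1/15 → 1/13 → 1/10 — 2 2/3 stops longer (brighter).
Net change so far: 2/3 stop darker. Offset with the aperture: f/5.6 → f/5 → f/4.5.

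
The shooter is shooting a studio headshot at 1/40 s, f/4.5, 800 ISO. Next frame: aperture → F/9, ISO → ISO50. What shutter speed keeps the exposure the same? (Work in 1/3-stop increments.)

Aperture: f/4.5 → f/5 → f/5.6 → f/6.3 → f/7.1 → f/8 → f/9 — 2 stops smaller aperture (darker).
ISO: 800 → 640 → 500 → 400 → 320 → 250 → 200 → 160 → 125 → 100 → 80 → 64 → 50 — 4 stops dropped (darker).
Net change so far: 6 stops darker. Offset with the shutter speed: 1/40 → 1/30 → 1/25 → 1/20 → 1/15 → 1/13 → 1/10 → 1/8 → 1/6 → 1/5 → 1/4 → 0.3 → 0.4 → 0.5 → 0.6 → 0.8 → 1 → 1.3 → 1.6.

1.6 s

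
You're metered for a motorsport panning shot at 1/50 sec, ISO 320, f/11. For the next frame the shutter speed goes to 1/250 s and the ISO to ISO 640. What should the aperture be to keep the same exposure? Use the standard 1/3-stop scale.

f/7.1

Shutter speed: 1/50 → 1/60 → 1/80 → 1/100 → 1/125 → 1/160 → 1/200 → 1/250 — 2 1/3 stops faster (darker).
ISO: 320 → 400 → 500 → 640 — 1 stop raised (brighter).
Net change so far: 1 1/3 stops darker. Offset with the aperture: f/11 → f/10 → f/9 → f/8 → f/7.1.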